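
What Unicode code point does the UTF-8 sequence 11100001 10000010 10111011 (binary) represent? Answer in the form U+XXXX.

Leading byte 0xE1 = 11100001 matches 1110xxxx → 3-byte sequence.
Byte 1: 0xE1 = 11100001, payload 0001 (4 bits).
Byte 2: 0x82 = 10000010 (10xxxxxx ✓), payload 000010.
Byte 3: 0xBB = 10111011 (10xxxxxx ✓), payload 111011.
Concatenate: 0001000010111011 = 0x10BB (16 bits → U+10BB).

U+10BB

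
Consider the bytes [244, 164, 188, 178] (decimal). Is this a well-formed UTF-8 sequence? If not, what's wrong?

invalid (encodes a value above U+10FFFF)

Leading byte 0xF4 = 11110100 → 4-byte form.
Payload = 0x124F32, which exceeds U+10FFFF, the maximum Unicode code point. (Leading bytes F5–FF, or F4 followed by ≥ 0x90, are invalid.)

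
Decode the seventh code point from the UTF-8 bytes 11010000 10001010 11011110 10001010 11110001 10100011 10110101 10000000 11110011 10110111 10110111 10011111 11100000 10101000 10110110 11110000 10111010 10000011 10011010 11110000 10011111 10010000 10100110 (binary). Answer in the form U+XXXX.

U+1F426

Offset 0: leading byte 0xD0 = 11010000 → 2-byte char #1 = D0 8A.
Offset 2: leading byte 0xDE = 11011110 → 2-byte char #2 = DE 8A.
Offset 4: leading byte 0xF1 = 11110001 → 4-byte char #3 = F1 A3 B5 80.
Offset 8: leading byte 0xF3 = 11110011 → 4-byte char #4 = F3 B7 B7 9F.
Offset 12: leading byte 0xE0 = 11100000 → 3-byte char #5 = E0 A8 B6.
Offset 15: leading byte 0xF0 = 11110000 → 4-byte char #6 = F0 BA 83 9A.
Offset 19: leading byte 0xF0 = 11110000 → 4-byte char #7 = F0 9F 90 A6.
Leading byte 0xF0 = 11110000 matches 11110xxx → 4-byte sequence.
Byte 1: 0xF0 = 11110000, payload 000 (3 bits).
Byte 2: 0x9F = 10011111 (10xxxxxx ✓), payload 011111.
Byte 3: 0x90 = 10010000 (10xxxxxx ✓), payload 010000.
Byte 4: 0xA6 = 10100110 (10xxxxxx ✓), payload 100110.
Concatenate: 000011111010000100110 = 0x1F426 (21 bits → U+1F426).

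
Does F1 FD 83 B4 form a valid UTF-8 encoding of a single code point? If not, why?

invalid (non-continuation byte where continuation expected)

Leading byte 0xF1 = 11110001 → 4-byte form.
Byte 2 is 0xFD = 11111101, which is not 10xxxxxx — expected a continuation byte.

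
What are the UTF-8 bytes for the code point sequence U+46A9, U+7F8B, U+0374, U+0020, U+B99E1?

E4 9A A9 E7 BE 8B CD B4 20 F2 B9 A7 A1

U+46A9: 3-byte form → E4 9A A9.
U+7F8B: 3-byte form → E7 BE 8B.
U+0374: 2-byte form → CD B4.
U+0020: 1-byte form → 20.
U+B99E1: 4-byte form → F2 B9 A7 A1.
Concatenated (13 bytes): E4 9A A9 E7 BE 8B CD B4 20 F2 B9 A7 A1.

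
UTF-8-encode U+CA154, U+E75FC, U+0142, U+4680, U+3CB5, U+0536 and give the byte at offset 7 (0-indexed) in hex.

U+CA154 → 4-byte form F3 8A 85 94 at offsets 0–3.
U+E75FC → 4-byte form F3 A7 97 BC at offsets 4–7.
Offset 7 falls in char 2's range; it's byte 4 of F3 A7 97 BC = 0xBC.

0xBC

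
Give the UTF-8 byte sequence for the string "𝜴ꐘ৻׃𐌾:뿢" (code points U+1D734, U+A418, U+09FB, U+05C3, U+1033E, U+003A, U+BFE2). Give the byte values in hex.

U+1D734: 4-byte form → F0 9D 9C B4.
U+A418: 3-byte form → EA 90 98.
U+09FB: 3-byte form → E0 A7 BB.
U+05C3: 2-byte form → D7 83.
U+1033E: 4-byte form → F0 90 8C BE.
U+003A: 1-byte form → 3A.
U+BFE2: 3-byte form → EB BF A2.
Concatenated (20 bytes): F0 9D 9C B4 EA 90 98 E0 A7 BB D7 83 F0 90 8C BE 3A EB BF A2.

F0 9D 9C B4 EA 90 98 E0 A7 BB D7 83 F0 90 8C BE 3A EB BF A2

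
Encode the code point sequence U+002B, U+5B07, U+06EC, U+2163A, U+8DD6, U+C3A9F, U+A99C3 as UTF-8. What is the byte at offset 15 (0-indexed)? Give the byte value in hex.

0xAA

U+002B → 1-byte form 2B at offsets 0–0.
U+5B07 → 3-byte form E5 AC 87 at offsets 1–3.
U+06EC → 2-byte form DB AC at offsets 4–5.
U+2163A → 4-byte form F0 A1 98 BA at offsets 6–9.
U+8DD6 → 3-byte form E8 B7 96 at offsets 10–12.
U+C3A9F → 4-byte form F3 83 AA 9F at offsets 13–16.
Offset 15 falls in char 6's range; it's byte 3 of F3 83 AA 9F = 0xAA.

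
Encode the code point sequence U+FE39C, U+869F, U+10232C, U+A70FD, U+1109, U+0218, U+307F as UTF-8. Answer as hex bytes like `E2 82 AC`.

U+FE39C: 4-byte form → F3 BE 8E 9C.
U+869F: 3-byte form → E8 9A 9F.
U+10232C: 4-byte form → F4 82 8C AC.
U+A70FD: 4-byte form → F2 A7 83 BD.
U+1109: 3-byte form → E1 84 89.
U+0218: 2-byte form → C8 98.
U+307F: 3-byte form → E3 81 BF.
Concatenated (23 bytes): F3 BE 8E 9C E8 9A 9F F4 82 8C AC F2 A7 83 BD E1 84 89 C8 98 E3 81 BF.

F3 BE 8E 9C E8 9A 9F F4 82 8C AC F2 A7 83 BD E1 84 89 C8 98 E3 81 BF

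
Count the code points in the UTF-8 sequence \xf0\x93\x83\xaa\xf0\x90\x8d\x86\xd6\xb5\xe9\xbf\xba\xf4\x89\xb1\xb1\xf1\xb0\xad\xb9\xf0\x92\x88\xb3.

7

Byte at offset 0: 0xF0 = 11110000 → 4-byte char (#1). Advance 4.
Byte at offset 4: 0xF0 = 11110000 → 4-byte char (#2). Advance 4.
Byte at offset 8: 0xD6 = 11010110 → 2-byte char (#3). Advance 2.
Byte at offset 10: 0xE9 = 11101001 → 3-byte char (#4). Advance 3.
Byte at offset 13: 0xF4 = 11110100 → 4-byte char (#5). Advance 4.
Byte at offset 17: 0xF1 = 11110001 → 4-byte char (#6). Advance 4.
Byte at offset 21: 0xF0 = 11110000 → 4-byte char (#7). Advance 4.
Reached end at offset 25 after 7 code points.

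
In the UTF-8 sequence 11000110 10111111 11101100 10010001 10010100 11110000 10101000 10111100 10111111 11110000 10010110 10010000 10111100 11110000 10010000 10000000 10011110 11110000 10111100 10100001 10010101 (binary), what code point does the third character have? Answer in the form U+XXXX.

Offset 0: leading byte 0xC6 = 11000110 → 2-byte char #1 = C6 BF.
Offset 2: leading byte 0xEC = 11101100 → 3-byte char #2 = EC 91 94.
Offset 5: leading byte 0xF0 = 11110000 → 4-byte char #3 = F0 A8 BC BF.
Leading byte 0xF0 = 11110000 matches 11110xxx → 4-byte sequence.
Byte 1: 0xF0 = 11110000, payload 000 (3 bits).
Byte 2: 0xA8 = 10101000 (10xxxxxx ✓), payload 101000.
Byte 3: 0xBC = 10111100 (10xxxxxx ✓), payload 111100.
Byte 4: 0xBF = 10111111 (10xxxxxx ✓), payload 111111.
Concatenate: 000101000111100111111 = 0x28F3F (21 bits → U+28F3F).

U+28F3F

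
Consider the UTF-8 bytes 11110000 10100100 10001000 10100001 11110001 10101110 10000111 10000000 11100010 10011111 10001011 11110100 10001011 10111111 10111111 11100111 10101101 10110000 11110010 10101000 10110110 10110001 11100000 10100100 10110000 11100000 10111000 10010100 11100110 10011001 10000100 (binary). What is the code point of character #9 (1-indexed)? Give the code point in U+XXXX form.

Offset 0: leading byte 0xF0 = 11110000 → 4-byte char #1 = F0 A4 88 A1.
Offset 4: leading byte 0xF1 = 11110001 → 4-byte char #2 = F1 AE 87 80.
Offset 8: leading byte 0xE2 = 11100010 → 3-byte char #3 = E2 9F 8B.
Offset 11: leading byte 0xF4 = 11110100 → 4-byte char #4 = F4 8B BF BF.
Offset 15: leading byte 0xE7 = 11100111 → 3-byte char #5 = E7 AD B0.
Offset 18: leading byte 0xF2 = 11110010 → 4-byte char #6 = F2 A8 B6 B1.
Offset 22: leading byte 0xE0 = 11100000 → 3-byte char #7 = E0 A4 B0.
Offset 25: leading byte 0xE0 = 11100000 → 3-byte char #8 = E0 B8 94.
Offset 28: leading byte 0xE6 = 11100110 → 3-byte char #9 = E6 99 84.
Leading byte 0xE6 = 11100110 matches 1110xxxx → 3-byte sequence.
Byte 1: 0xE6 = 11100110, payload 0110 (4 bits).
Byte 2: 0x99 = 10011001 (10xxxxxx ✓), payload 011001.
Byte 3: 0x84 = 10000100 (10xxxxxx ✓), payload 000100.
Concatenate: 0110011001000100 = 0x6644 (16 bits → U+6644).

U+6644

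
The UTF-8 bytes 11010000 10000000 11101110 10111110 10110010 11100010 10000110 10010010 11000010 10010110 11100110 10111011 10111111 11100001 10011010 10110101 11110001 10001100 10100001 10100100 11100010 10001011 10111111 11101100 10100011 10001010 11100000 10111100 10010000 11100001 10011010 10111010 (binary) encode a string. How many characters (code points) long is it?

11

Byte at offset 0: 0xD0 = 11010000 → 2-byte char (#1). Advance 2.
Byte at offset 2: 0xEE = 11101110 → 3-byte char (#2). Advance 3.
Byte at offset 5: 0xE2 = 11100010 → 3-byte char (#3). Advance 3.
Byte at offset 8: 0xC2 = 11000010 → 2-byte char (#4). Advance 2.
Byte at offset 10: 0xE6 = 11100110 → 3-byte char (#5). Advance 3.
Byte at offset 13: 0xE1 = 11100001 → 3-byte char (#6). Advance 3.
Byte at offset 16: 0xF1 = 11110001 → 4-byte char (#7). Advance 4.
Byte at offset 20: 0xE2 = 11100010 → 3-byte char (#8). Advance 3.
Byte at offset 23: 0xEC = 11101100 → 3-byte char (#9). Advance 3.
Byte at offset 26: 0xE0 = 11100000 → 3-byte char (#10). Advance 3.
Byte at offset 29: 0xE1 = 11100001 → 3-byte char (#11). Advance 3.
Reached end at offset 32 after 11 code points.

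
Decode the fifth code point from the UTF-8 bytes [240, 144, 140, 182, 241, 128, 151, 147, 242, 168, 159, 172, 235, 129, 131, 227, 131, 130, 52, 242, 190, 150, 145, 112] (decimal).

Offset 0: leading byte 0xF0 = 11110000 → 4-byte char #1 = F0 90 8C B6.
Offset 4: leading byte 0xF1 = 11110001 → 4-byte char #2 = F1 80 97 93.
Offset 8: leading byte 0xF2 = 11110010 → 4-byte char #3 = F2 A8 9F AC.
Offset 12: leading byte 0xEB = 11101011 → 3-byte char #4 = EB 81 83.
Offset 15: leading byte 0xE3 = 11100011 → 3-byte char #5 = E3 83 82.
Leading byte 0xE3 = 11100011 matches 1110xxxx → 3-byte sequence.
Byte 1: 0xE3 = 11100011, payload 0011 (4 bits).
Byte 2: 0x83 = 10000011 (10xxxxxx ✓), payload 000011.
Byte 3: 0x82 = 10000010 (10xxxxxx ✓), payload 000010.
Concatenate: 0011000011000010 = 0x30C2 (16 bits → U+30C2).

U+30C2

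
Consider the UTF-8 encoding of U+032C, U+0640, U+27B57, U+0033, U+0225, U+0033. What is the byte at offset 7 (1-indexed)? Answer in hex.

1-indexed offset 7 is 0-indexed offset 6.
U+032C → 2-byte form CC AC at offsets 0–1.
U+0640 → 2-byte form D9 80 at offsets 2–3.
U+27B57 → 4-byte form F0 A7 AD 97 at offsets 4–7.
Offset 6 falls in char 3's range; it's byte 3 of F0 A7 AD 97 = 0xAD.

0xAD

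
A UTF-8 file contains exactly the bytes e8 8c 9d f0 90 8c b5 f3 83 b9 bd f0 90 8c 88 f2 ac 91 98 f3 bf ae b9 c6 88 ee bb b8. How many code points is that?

8

Byte at offset 0: 0xE8 = 11101000 → 3-byte char (#1). Advance 3.
Byte at offset 3: 0xF0 = 11110000 → 4-byte char (#2). Advance 4.
Byte at offset 7: 0xF3 = 11110011 → 4-byte char (#3). Advance 4.
Byte at offset 11: 0xF0 = 11110000 → 4-byte char (#4). Advance 4.
Byte at offset 15: 0xF2 = 11110010 → 4-byte char (#5). Advance 4.
Byte at offset 19: 0xF3 = 11110011 → 4-byte char (#6). Advance 4.
Byte at offset 23: 0xC6 = 11000110 → 2-byte char (#7). Advance 2.
Byte at offset 25: 0xEE = 11101110 → 3-byte char (#8). Advance 3.
Reached end at offset 28 after 8 code points.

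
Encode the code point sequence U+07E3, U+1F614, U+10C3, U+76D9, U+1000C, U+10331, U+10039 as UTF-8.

U+07E3: 2-byte form → DF A3.
U+1F614: 4-byte form → F0 9F 98 94.
U+10C3: 3-byte form → E1 83 83.
U+76D9: 3-byte form → E7 9B 99.
U+1000C: 4-byte form → F0 90 80 8C.
U+10331: 4-byte form → F0 90 8C B1.
U+10039: 4-byte form → F0 90 80 B9.
Concatenated (24 bytes): DF A3 F0 9F 98 94 E1 83 83 E7 9B 99 F0 90 80 8C F0 90 8C B1 F0 90 80 B9.

DF A3 F0 9F 98 94 E1 83 83 E7 9B 99 F0 90 80 8C F0 90 8C B1 F0 90 80 B9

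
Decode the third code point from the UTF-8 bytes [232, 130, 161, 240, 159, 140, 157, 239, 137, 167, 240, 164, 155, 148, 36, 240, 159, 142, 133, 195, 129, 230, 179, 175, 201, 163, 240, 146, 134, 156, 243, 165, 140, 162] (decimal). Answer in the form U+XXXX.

Offset 0: leading byte 0xE8 = 11101000 → 3-byte char #1 = E8 82 A1.
Offset 3: leading byte 0xF0 = 11110000 → 4-byte char #2 = F0 9F 8C 9D.
Offset 7: leading byte 0xEF = 11101111 → 3-byte char #3 = EF 89 A7.
Leading byte 0xEF = 11101111 matches 1110xxxx → 3-byte sequence.
Byte 1: 0xEF = 11101111, payload 1111 (4 bits).
Byte 2: 0x89 = 10001001 (10xxxxxx ✓), payload 001001.
Byte 3: 0xA7 = 10100111 (10xxxxxx ✓), payload 100111.
Concatenate: 1111001001100111 = 0xF267 (16 bits → U+F267).

U+F267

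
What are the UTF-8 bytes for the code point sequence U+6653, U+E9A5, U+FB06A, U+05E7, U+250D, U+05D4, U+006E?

U+6653: 3-byte form → E6 99 93.
U+E9A5: 3-byte form → EE A6 A5.
U+FB06A: 4-byte form → F3 BB 81 AA.
U+05E7: 2-byte form → D7 A7.
U+250D: 3-byte form → E2 94 8D.
U+05D4: 2-byte form → D7 94.
U+006E: 1-byte form → 6E.
Concatenated (18 bytes): E6 99 93 EE A6 A5 F3 BB 81 AA D7 A7 E2 94 8D D7 94 6E.

E6 99 93 EE A6 A5 F3 BB 81 AA D7 A7 E2 94 8D D7 94 6E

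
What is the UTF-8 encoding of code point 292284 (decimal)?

F1 87 96 BC

U+475BC = 0x475BC = 292284 decimal. In range U+10000–U+10FFFF → 4-byte form: 11110xxx 10xxxxxx 10xxxxxx 10xxxxxx.
Binary (21 bits): 001000111010110111100.
Split 3+6+6+6: 001 | 000111 | 010110 | 111100.
Byte 1: 11110001 = 0xF1.
Byte 2: 10000111 = 0x87.
Byte 3: 10010110 = 0x96.
Byte 4: 10111100 = 0xBC.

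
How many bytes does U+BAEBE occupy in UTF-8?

4

U+BAEBE = 0xBAEBE. UTF-8 uses 1 byte below 0x80, 2 below 0x800, 3 below 0x10000, 4 up to 0x10FFFF. 0xBAEBE is in U+10000–U+10FFFF → 4 bytes.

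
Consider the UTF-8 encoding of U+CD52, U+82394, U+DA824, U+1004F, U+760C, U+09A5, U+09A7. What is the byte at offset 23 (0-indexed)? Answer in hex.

U+CD52 → 3-byte form EC B5 92 at offsets 0–2.
U+82394 → 4-byte form F2 82 8E 94 at offsets 3–6.
U+DA824 → 4-byte form F3 9A A0 A4 at offsets 7–10.
U+1004F → 4-byte form F0 90 81 8F at offsets 11–14.
U+760C → 3-byte form E7 98 8C at offsets 15–17.
U+09A5 → 3-byte form E0 A6 A5 at offsets 18–20.
U+09A7 → 3-byte form E0 A6 A7 at offsets 21–23.
Offset 23 falls in char 7's range; it's byte 3 of E0 A6 A7 = 0xA7.

0xA7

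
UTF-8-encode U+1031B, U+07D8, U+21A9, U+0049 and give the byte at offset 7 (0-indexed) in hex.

U+1031B → 4-byte form F0 90 8C 9B at offsets 0–3.
U+07D8 → 2-byte form DF 98 at offsets 4–5.
U+21A9 → 3-byte form E2 86 A9 at offsets 6–8.
Offset 7 falls in char 3's range; it's byte 2 of E2 86 A9 = 0x86.

0x86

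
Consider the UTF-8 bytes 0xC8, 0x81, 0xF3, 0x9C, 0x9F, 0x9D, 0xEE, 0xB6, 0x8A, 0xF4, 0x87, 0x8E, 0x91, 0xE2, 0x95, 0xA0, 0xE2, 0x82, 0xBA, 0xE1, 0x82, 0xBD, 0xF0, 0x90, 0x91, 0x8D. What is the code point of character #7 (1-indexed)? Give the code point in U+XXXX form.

U+10BD

Offset 0: leading byte 0xC8 = 11001000 → 2-byte char #1 = C8 81.
Offset 2: leading byte 0xF3 = 11110011 → 4-byte char #2 = F3 9C 9F 9D.
Offset 6: leading byte 0xEE = 11101110 → 3-byte char #3 = EE B6 8A.
Offset 9: leading byte 0xF4 = 11110100 → 4-byte char #4 = F4 87 8E 91.
Offset 13: leading byte 0xE2 = 11100010 → 3-byte char #5 = E2 95 A0.
Offset 16: leading byte 0xE2 = 11100010 → 3-byte char #6 = E2 82 BA.
Offset 19: leading byte 0xE1 = 11100001 → 3-byte char #7 = E1 82 BD.
Leading byte 0xE1 = 11100001 matches 1110xxxx → 3-byte sequence.
Byte 1: 0xE1 = 11100001, payload 0001 (4 bits).
Byte 2: 0x82 = 10000010 (10xxxxxx ✓), payload 000010.
Byte 3: 0xBD = 10111101 (10xxxxxx ✓), payload 111101.
Concatenate: 0001000010111101 = 0x10BD (16 bits → U+10BD).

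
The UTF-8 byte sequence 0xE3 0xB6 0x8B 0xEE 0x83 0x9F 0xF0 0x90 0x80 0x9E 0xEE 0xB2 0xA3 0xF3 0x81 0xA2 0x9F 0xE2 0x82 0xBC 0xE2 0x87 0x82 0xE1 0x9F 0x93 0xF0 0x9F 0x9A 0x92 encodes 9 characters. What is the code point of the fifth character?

Offset 0: leading byte 0xE3 = 11100011 → 3-byte char #1 = E3 B6 8B.
Offset 3: leading byte 0xEE = 11101110 → 3-byte char #2 = EE 83 9F.
Offset 6: leading byte 0xF0 = 11110000 → 4-byte char #3 = F0 90 80 9E.
Offset 10: leading byte 0xEE = 11101110 → 3-byte char #4 = EE B2 A3.
Offset 13: leading byte 0xF3 = 11110011 → 4-byte char #5 = F3 81 A2 9F.
Leading byte 0xF3 = 11110011 matches 11110xxx → 4-byte sequence.
Byte 1: 0xF3 = 11110011, payload 011 (3 bits).
Byte 2: 0x81 = 10000001 (10xxxxxx ✓), payload 000001.
Byte 3: 0xA2 = 10100010 (10xxxxxx ✓), payload 100010.
Byte 4: 0x9F = 10011111 (10xxxxxx ✓), payload 011111.
Concatenate: 011000001100010011111 = 0xC189F (21 bits → U+C189F).

U+C189F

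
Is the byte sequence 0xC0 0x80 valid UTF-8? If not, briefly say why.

invalid (overlong encoding)

Leading byte 0xC0 = 11000000 → 2-byte form.
Continuation bytes all match 10xxxxxx. Payload decodes to 0x0.
But 0x0 < 0x80, the minimum for a 2-byte sequence — this is an overlong encoding.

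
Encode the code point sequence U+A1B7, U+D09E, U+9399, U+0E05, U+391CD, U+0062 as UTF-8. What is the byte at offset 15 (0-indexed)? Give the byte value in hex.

0x8D

U+A1B7 → 3-byte form EA 86 B7 at offsets 0–2.
U+D09E → 3-byte form ED 82 9E at offsets 3–5.
U+9399 → 3-byte form E9 8E 99 at offsets 6–8.
U+0E05 → 3-byte form E0 B8 85 at offsets 9–11.
U+391CD → 4-byte form F0 B9 87 8D at offsets 12–15.
Offset 15 falls in char 5's range; it's byte 4 of F0 B9 87 8D = 0x8D.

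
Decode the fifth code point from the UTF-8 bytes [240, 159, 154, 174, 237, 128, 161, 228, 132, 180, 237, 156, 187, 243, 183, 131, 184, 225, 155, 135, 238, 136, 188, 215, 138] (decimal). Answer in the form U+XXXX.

Offset 0: leading byte 0xF0 = 11110000 → 4-byte char #1 = F0 9F 9A AE.
Offset 4: leading byte 0xED = 11101101 → 3-byte char #2 = ED 80 A1.
Offset 7: leading byte 0xE4 = 11100100 → 3-byte char #3 = E4 84 B4.
Offset 10: leading byte 0xED = 11101101 → 3-byte char #4 = ED 9C BB.
Offset 13: leading byte 0xF3 = 11110011 → 4-byte char #5 = F3 B7 83 B8.
Leading byte 0xF3 = 11110011 matches 11110xxx → 4-byte sequence.
Byte 1: 0xF3 = 11110011, payload 011 (3 bits).
Byte 2: 0xB7 = 10110111 (10xxxxxx ✓), payload 110111.
Byte 3: 0x83 = 10000011 (10xxxxxx ✓), payload 000011.
Byte 4: 0xB8 = 10111000 (10xxxxxx ✓), payload 111000.
Concatenate: 011110111000011111000 = 0xF70F8 (21 bits → U+F70F8).

U+F70F8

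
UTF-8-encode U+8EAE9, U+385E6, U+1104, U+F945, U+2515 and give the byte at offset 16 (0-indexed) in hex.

0x95

U+8EAE9 → 4-byte form F2 8E AB A9 at offsets 0–3.
U+385E6 → 4-byte form F0 B8 97 A6 at offsets 4–7.
U+1104 → 3-byte form E1 84 84 at offsets 8–10.
U+F945 → 3-byte form EF A5 85 at offsets 11–13.
U+2515 → 3-byte form E2 94 95 at offsets 14–16.
Offset 16 falls in char 5's range; it's byte 3 of E2 94 95 = 0x95.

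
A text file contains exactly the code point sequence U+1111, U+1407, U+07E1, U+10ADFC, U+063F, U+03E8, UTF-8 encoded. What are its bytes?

U+1111: 3-byte form → E1 84 91.
U+1407: 3-byte form → E1 90 87.
U+07E1: 2-byte form → DF A1.
U+10ADFC: 4-byte form → F4 8A B7 BC.
U+063F: 2-byte form → D8 BF.
U+03E8: 2-byte form → CF A8.
Concatenated (16 bytes): E1 84 91 E1 90 87 DF A1 F4 8A B7 BC D8 BF CF A8.

E1 84 91 E1 90 87 DF A1 F4 8A B7 BC D8 BF CF A8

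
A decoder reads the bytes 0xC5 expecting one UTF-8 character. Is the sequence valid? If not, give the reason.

Leading byte 0xC5 = 11000101 → 2-byte form, but only 1 byte is present.

invalid (sequence truncated)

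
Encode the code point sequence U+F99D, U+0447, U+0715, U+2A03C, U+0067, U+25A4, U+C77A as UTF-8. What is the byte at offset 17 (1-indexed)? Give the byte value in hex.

1-indexed offset 17 is 0-indexed offset 16.
U+F99D → 3-byte form EF A6 9D at offsets 0–2.
U+0447 → 2-byte form D1 87 at offsets 3–4.
U+0715 → 2-byte form DC 95 at offsets 5–6.
U+2A03C → 4-byte form F0 AA 80 BC at offsets 7–10.
U+0067 → 1-byte form 67 at offsets 11–11.
U+25A4 → 3-byte form E2 96 A4 at offsets 12–14.
U+C77A → 3-byte form EC 9D BA at offsets 15–17.
Offset 16 falls in char 7's range; it's byte 2 of EC 9D BA = 0x9D.

0x9D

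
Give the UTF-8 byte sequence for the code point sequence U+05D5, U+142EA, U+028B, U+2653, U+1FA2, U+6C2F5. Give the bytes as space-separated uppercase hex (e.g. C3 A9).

U+05D5: 2-byte form → D7 95.
U+142EA: 4-byte form → F0 94 8B AA.
U+028B: 2-byte form → CA 8B.
U+2653: 3-byte form → E2 99 93.
U+1FA2: 3-byte form → E1 BE A2.
U+6C2F5: 4-byte form → F1 AC 8B B5.
Concatenated (18 bytes): D7 95 F0 94 8B AA CA 8B E2 99 93 E1 BE A2 F1 AC 8B B5.

D7 95 F0 94 8B AA CA 8B E2 99 93 E1 BE A2 F1 AC 8B B5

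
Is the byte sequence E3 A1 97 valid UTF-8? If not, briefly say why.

Leading byte 0xE3 = 11100011 → 3-byte form.
Continuation bytes 0xA1=10100001, 0x97=10010111 all match 10xxxxxx.
Decoded value 0x3857 is ≥ 0x800 (shortest form) and not a surrogate.

valid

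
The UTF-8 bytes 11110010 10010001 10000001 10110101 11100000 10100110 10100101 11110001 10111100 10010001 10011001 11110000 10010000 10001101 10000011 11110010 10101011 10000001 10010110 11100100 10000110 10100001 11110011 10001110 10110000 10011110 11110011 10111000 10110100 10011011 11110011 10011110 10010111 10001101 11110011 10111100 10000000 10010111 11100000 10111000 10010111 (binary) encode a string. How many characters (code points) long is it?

11

Byte at offset 0: 0xF2 = 11110010 → 4-byte char (#1). Advance 4.
Byte at offset 4: 0xE0 = 11100000 → 3-byte char (#2). Advance 3.
Byte at offset 7: 0xF1 = 11110001 → 4-byte char (#3). Advance 4.
Byte at offset 11: 0xF0 = 11110000 → 4-byte char (#4). Advance 4.
Byte at offset 15: 0xF2 = 11110010 → 4-byte char (#5). Advance 4.
Byte at offset 19: 0xE4 = 11100100 → 3-byte char (#6). Advance 3.
Byte at offset 22: 0xF3 = 11110011 → 4-byte char (#7). Advance 4.
Byte at offset 26: 0xF3 = 11110011 → 4-byte char (#8). Advance 4.
Byte at offset 30: 0xF3 = 11110011 → 4-byte char (#9). Advance 4.
Byte at offset 34: 0xF3 = 11110011 → 4-byte char (#10). Advance 4.
Byte at offset 38: 0xE0 = 11100000 → 3-byte char (#11). Advance 3.
Reached end at offset 41 after 11 code points.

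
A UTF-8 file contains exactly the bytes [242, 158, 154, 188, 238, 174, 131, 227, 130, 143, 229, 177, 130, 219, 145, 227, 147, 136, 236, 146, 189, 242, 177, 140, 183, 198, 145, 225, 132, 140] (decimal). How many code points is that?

10

Byte at offset 0: 0xF2 = 11110010 → 4-byte char (#1). Advance 4.
Byte at offset 4: 0xEE = 11101110 → 3-byte char (#2). Advance 3.
Byte at offset 7: 0xE3 = 11100011 → 3-byte char (#3). Advance 3.
Byte at offset 10: 0xE5 = 11100101 → 3-byte char (#4). Advance 3.
Byte at offset 13: 0xDB = 11011011 → 2-byte char (#5). Advance 2.
Byte at offset 15: 0xE3 = 11100011 → 3-byte char (#6). Advance 3.
Byte at offset 18: 0xEC = 11101100 → 3-byte char (#7). Advance 3.
Byte at offset 21: 0xF2 = 11110010 → 4-byte char (#8). Advance 4.
Byte at offset 25: 0xC6 = 11000110 → 2-byte char (#9). Advance 2.
Byte at offset 27: 0xE1 = 11100001 → 3-byte char (#10). Advance 3.
Reached end at offset 30 after 10 code points.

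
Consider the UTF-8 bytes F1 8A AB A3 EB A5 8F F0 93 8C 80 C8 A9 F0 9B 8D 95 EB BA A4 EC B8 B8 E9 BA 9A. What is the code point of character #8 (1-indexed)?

Offset 0: leading byte 0xF1 = 11110001 → 4-byte char #1 = F1 8A AB A3.
Offset 4: leading byte 0xEB = 11101011 → 3-byte char #2 = EB A5 8F.
Offset 7: leading byte 0xF0 = 11110000 → 4-byte char #3 = F0 93 8C 80.
Offset 11: leading byte 0xC8 = 11001000 → 2-byte char #4 = C8 A9.
Offset 13: leading byte 0xF0 = 11110000 → 4-byte char #5 = F0 9B 8D 95.
Offset 17: leading byte 0xEB = 11101011 → 3-byte char #6 = EB BA A4.
Offset 20: leading byte 0xEC = 11101100 → 3-byte char #7 = EC B8 B8.
Offset 23: leading byte 0xE9 = 11101001 → 3-byte char #8 = E9 BA 9A.
Leading byte 0xE9 = 11101001 matches 1110xxxx → 3-byte sequence.
Byte 1: 0xE9 = 11101001, payload 1001 (4 bits).
Byte 2: 0xBA = 10111010 (10xxxxxx ✓), payload 111010.
Byte 3: 0x9A = 10011010 (10xxxxxx ✓), payload 011010.
Concatenate: 1001111010011010 = 0x9E9A (16 bits → U+9E9A).

U+9E9A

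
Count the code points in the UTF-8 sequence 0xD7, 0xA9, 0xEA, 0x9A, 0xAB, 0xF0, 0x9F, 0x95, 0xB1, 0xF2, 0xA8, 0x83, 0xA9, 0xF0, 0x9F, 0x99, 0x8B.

Byte at offset 0: 0xD7 = 11010111 → 2-byte char (#1). Advance 2.
Byte at offset 2: 0xEA = 11101010 → 3-byte char (#2). Advance 3.
Byte at offset 5: 0xF0 = 11110000 → 4-byte char (#3). Advance 4.
Byte at offset 9: 0xF2 = 11110010 → 4-byte char (#4). Advance 4.
Byte at offset 13: 0xF0 = 11110000 → 4-byte char (#5). Advance 4.
Reached end at offset 17 after 5 code points.

5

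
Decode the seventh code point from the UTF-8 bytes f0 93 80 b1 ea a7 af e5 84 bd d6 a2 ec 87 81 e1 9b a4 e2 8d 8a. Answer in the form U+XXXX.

U+234A

Offset 0: leading byte 0xF0 = 11110000 → 4-byte char #1 = F0 93 80 B1.
Offset 4: leading byte 0xEA = 11101010 → 3-byte char #2 = EA A7 AF.
Offset 7: leading byte 0xE5 = 11100101 → 3-byte char #3 = E5 84 BD.
Offset 10: leading byte 0xD6 = 11010110 → 2-byte char #4 = D6 A2.
Offset 12: leading byte 0xEC = 11101100 → 3-byte char #5 = EC 87 81.
Offset 15: leading byte 0xE1 = 11100001 → 3-byte char #6 = E1 9B A4.
Offset 18: leading byte 0xE2 = 11100010 → 3-byte char #7 = E2 8D 8A.
Leading byte 0xE2 = 11100010 matches 1110xxxx → 3-byte sequence.
Byte 1: 0xE2 = 11100010, payload 0010 (4 bits).
Byte 2: 0x8D = 10001101 (10xxxxxx ✓), payload 001101.
Byte 3: 0x8A = 10001010 (10xxxxxx ✓), payload 001010.
Concatenate: 0010001101001010 = 0x234A (16 bits → U+234A).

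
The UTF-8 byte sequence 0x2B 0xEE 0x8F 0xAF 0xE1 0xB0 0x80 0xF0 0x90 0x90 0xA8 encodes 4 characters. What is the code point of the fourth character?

Offset 0: leading byte 0x2B = 00101011 → 1-byte char #1 = 2B.
Offset 1: leading byte 0xEE = 11101110 → 3-byte char #2 = EE 8F AF.
Offset 4: leading byte 0xE1 = 11100001 → 3-byte char #3 = E1 B0 80.
Offset 7: leading byte 0xF0 = 11110000 → 4-byte char #4 = F0 90 90 A8.
Leading byte 0xF0 = 11110000 matches 11110xxx → 4-byte sequence.
Byte 1: 0xF0 = 11110000, payload 000 (3 bits).
Byte 2: 0x90 = 10010000 (10xxxxxx ✓), payload 010000.
Byte 3: 0x90 = 10010000 (10xxxxxx ✓), payload 010000.
Byte 4: 0xA8 = 10101000 (10xxxxxx ✓), payload 101000.
Concatenate: 000010000010000101000 = 0x10428 (21 bits → U+10428).

U+10428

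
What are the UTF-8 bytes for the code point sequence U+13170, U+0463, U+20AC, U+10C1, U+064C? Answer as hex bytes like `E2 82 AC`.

U+13170: 4-byte form → F0 93 85 B0.
U+0463: 2-byte form → D1 A3.
U+20AC: 3-byte form → E2 82 AC.
U+10C1: 3-byte form → E1 83 81.
U+064C: 2-byte form → D9 8C.
Concatenated (14 bytes): F0 93 85 B0 D1 A3 E2 82 AC E1 83 81 D9 8C.

F0 93 85 B0 D1 A3 E2 82 AC E1 83 81 D9 8C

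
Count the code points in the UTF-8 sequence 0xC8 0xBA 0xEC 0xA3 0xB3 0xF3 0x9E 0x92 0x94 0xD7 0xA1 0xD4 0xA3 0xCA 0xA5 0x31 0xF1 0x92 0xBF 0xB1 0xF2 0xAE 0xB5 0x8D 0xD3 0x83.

10

Byte at offset 0: 0xC8 = 11001000 → 2-byte char (#1). Advance 2.
Byte at offset 2: 0xEC = 11101100 → 3-byte char (#2). Advance 3.
Byte at offset 5: 0xF3 = 11110011 → 4-byte char (#3). Advance 4.
Byte at offset 9: 0xD7 = 11010111 → 2-byte char (#4). Advance 2.
Byte at offset 11: 0xD4 = 11010100 → 2-byte char (#5). Advance 2.
Byte at offset 13: 0xCA = 11001010 → 2-byte char (#6). Advance 2.
Byte at offset 15: 0x31 = 00110001 → 1-byte char (#7). Advance 1.
Byte at offset 16: 0xF1 = 11110001 → 4-byte char (#8). Advance 4.
Byte at offset 20: 0xF2 = 11110010 → 4-byte char (#9). Advance 4.
Byte at offset 24: 0xD3 = 11010011 → 2-byte char (#10). Advance 2.
Reached end at offset 26 after 10 code points.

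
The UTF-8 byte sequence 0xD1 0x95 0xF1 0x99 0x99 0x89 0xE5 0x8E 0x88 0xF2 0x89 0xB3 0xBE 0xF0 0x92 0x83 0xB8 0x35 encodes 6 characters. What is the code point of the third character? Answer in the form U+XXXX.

Offset 0: leading byte 0xD1 = 11010001 → 2-byte char #1 = D1 95.
Offset 2: leading byte 0xF1 = 11110001 → 4-byte char #2 = F1 99 99 89.
Offset 6: leading byte 0xE5 = 11100101 → 3-byte char #3 = E5 8E 88.
Leading byte 0xE5 = 11100101 matches 1110xxxx → 3-byte sequence.
Byte 1: 0xE5 = 11100101, payload 0101 (4 bits).
Byte 2: 0x8E = 10001110 (10xxxxxx ✓), payload 001110.
Byte 3: 0x88 = 10001000 (10xxxxxx ✓), payload 001000.
Concatenate: 0101001110001000 = 0x5388 (16 bits → U+5388).

U+5388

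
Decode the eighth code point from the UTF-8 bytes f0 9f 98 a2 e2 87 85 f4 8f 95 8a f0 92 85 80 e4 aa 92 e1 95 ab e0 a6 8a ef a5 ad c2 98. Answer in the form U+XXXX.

U+F96D

Offset 0: leading byte 0xF0 = 11110000 → 4-byte char #1 = F0 9F 98 A2.
Offset 4: leading byte 0xE2 = 11100010 → 3-byte char #2 = E2 87 85.
Offset 7: leading byte 0xF4 = 11110100 → 4-byte char #3 = F4 8F 95 8A.
Offset 11: leading byte 0xF0 = 11110000 → 4-byte char #4 = F0 92 85 80.
Offset 15: leading byte 0xE4 = 11100100 → 3-byte char #5 = E4 AA 92.
Offset 18: leading byte 0xE1 = 11100001 → 3-byte char #6 = E1 95 AB.
Offset 21: leading byte 0xE0 = 11100000 → 3-byte char #7 = E0 A6 8A.
Offset 24: leading byte 0xEF = 11101111 → 3-byte char #8 = EF A5 AD.
Leading byte 0xEF = 11101111 matches 1110xxxx → 3-byte sequence.
Byte 1: 0xEF = 11101111, payload 1111 (4 bits).
Byte 2: 0xA5 = 10100101 (10xxxxxx ✓), payload 100101.
Byte 3: 0xAD = 10101101 (10xxxxxx ✓), payload 101101.
Concatenate: 1111100101101101 = 0xF96D (16 bits → U+F96D).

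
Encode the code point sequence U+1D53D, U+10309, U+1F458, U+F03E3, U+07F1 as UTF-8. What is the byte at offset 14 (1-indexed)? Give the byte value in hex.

0xB0

1-indexed offset 14 is 0-indexed offset 13.
U+1D53D → 4-byte form F0 9D 94 BD at offsets 0–3.
U+10309 → 4-byte form F0 90 8C 89 at offsets 4–7.
U+1F458 → 4-byte form F0 9F 91 98 at offsets 8–11.
U+F03E3 → 4-byte form F3 B0 8F A3 at offsets 12–15.
Offset 13 falls in char 4's range; it's byte 2 of F3 B0 8F A3 = 0xB0.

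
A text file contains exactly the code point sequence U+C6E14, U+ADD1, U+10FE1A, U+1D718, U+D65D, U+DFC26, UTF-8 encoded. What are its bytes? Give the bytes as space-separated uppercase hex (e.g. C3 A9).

F3 86 B8 94 EA B7 91 F4 8F B8 9A F0 9D 9C 98 ED 99 9D F3 9F B0 A6

U+C6E14: 4-byte form → F3 86 B8 94.
U+ADD1: 3-byte form → EA B7 91.
U+10FE1A: 4-byte form → F4 8F B8 9A.
U+1D718: 4-byte form → F0 9D 9C 98.
U+D65D: 3-byte form → ED 99 9D.
U+DFC26: 4-byte form → F3 9F B0 A6.
Concatenated (22 bytes): F3 86 B8 94 EA B7 91 F4 8F B8 9A F0 9D 9C 98 ED 99 9D F3 9F B0 A6.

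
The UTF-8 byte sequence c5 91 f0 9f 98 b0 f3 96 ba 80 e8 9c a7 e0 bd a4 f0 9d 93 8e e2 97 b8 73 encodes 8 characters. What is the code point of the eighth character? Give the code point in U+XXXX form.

U+0073

Offset 0: leading byte 0xC5 = 11000101 → 2-byte char #1 = C5 91.
Offset 2: leading byte 0xF0 = 11110000 → 4-byte char #2 = F0 9F 98 B0.
Offset 6: leading byte 0xF3 = 11110011 → 4-byte char #3 = F3 96 BA 80.
Offset 10: leading byte 0xE8 = 11101000 → 3-byte char #4 = E8 9C A7.
Offset 13: leading byte 0xE0 = 11100000 → 3-byte char #5 = E0 BD A4.
Offset 16: leading byte 0xF0 = 11110000 → 4-byte char #6 = F0 9D 93 8E.
Offset 20: leading byte 0xE2 = 11100010 → 3-byte char #7 = E2 97 B8.
Offset 23: leading byte 0x73 = 01110011 → 1-byte char #8 = 73.
Leading byte 0x73 = 01110011 matches 0xxxxxxx → 1-byte sequence.
Byte 1: 0x73 = 01110011, payload 1110011 (7 bits).
Concatenate: 1110011 = 0x73 (7 bits → U+0073).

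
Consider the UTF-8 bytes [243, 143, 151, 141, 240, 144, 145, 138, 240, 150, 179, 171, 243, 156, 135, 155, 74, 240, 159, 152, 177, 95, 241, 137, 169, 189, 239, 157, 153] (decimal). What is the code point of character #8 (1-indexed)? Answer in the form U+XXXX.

Offset 0: leading byte 0xF3 = 11110011 → 4-byte char #1 = F3 8F 97 8D.
Offset 4: leading byte 0xF0 = 11110000 → 4-byte char #2 = F0 90 91 8A.
Offset 8: leading byte 0xF0 = 11110000 → 4-byte char #3 = F0 96 B3 AB.
Offset 12: leading byte 0xF3 = 11110011 → 4-byte char #4 = F3 9C 87 9B.
Offset 16: leading byte 0x4A = 01001010 → 1-byte char #5 = 4A.
Offset 17: leading byte 0xF0 = 11110000 → 4-byte char #6 = F0 9F 98 B1.
Offset 21: leading byte 0x5F = 01011111 → 1-byte char #7 = 5F.
Offset 22: leading byte 0xF1 = 11110001 → 4-byte char #8 = F1 89 A9 BD.
Leading byte 0xF1 = 11110001 matches 11110xxx → 4-byte sequence.
Byte 1: 0xF1 = 11110001, payload 001 (3 bits).
Byte 2: 0x89 = 10001001 (10xxxxxx ✓), payload 001001.
Byte 3: 0xA9 = 10101001 (10xxxxxx ✓), payload 101001.
Byte 4: 0xBD = 10111101 (10xxxxxx ✓), payload 111101.
Concatenate: 001001001101001111101 = 0x49A7D (21 bits → U+49A7D).

U+49A7D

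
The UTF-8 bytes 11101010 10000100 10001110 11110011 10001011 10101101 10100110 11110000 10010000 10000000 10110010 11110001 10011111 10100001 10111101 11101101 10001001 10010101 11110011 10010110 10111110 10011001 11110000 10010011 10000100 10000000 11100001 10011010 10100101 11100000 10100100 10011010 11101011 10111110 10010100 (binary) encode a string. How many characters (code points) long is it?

Byte at offset 0: 0xEA = 11101010 → 3-byte char (#1). Advance 3.
Byte at offset 3: 0xF3 = 11110011 → 4-byte char (#2). Advance 4.
Byte at offset 7: 0xF0 = 11110000 → 4-byte char (#3). Advance 4.
Byte at offset 11: 0xF1 = 11110001 → 4-byte char (#4). Advance 4.
Byte at offset 15: 0xED = 11101101 → 3-byte char (#5). Advance 3.
Byte at offset 18: 0xF3 = 11110011 → 4-byte char (#6). Advance 4.
Byte at offset 22: 0xF0 = 11110000 → 4-byte char (#7). Advance 4.
Byte at offset 26: 0xE1 = 11100001 → 3-byte char (#8). Advance 3.
Byte at offset 29: 0xE0 = 11100000 → 3-byte char (#9). Advance 3.
Byte at offset 32: 0xEB = 11101011 → 3-byte char (#10). Advance 3.
Reached end at offset 35 after 10 code points.

10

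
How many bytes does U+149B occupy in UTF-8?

3

U+149B = 0x149B. UTF-8 uses 1 byte below 0x80, 2 below 0x800, 3 below 0x10000, 4 up to 0x10FFFF. 0x149B is in U+0800–U+FFFF → 3 bytes.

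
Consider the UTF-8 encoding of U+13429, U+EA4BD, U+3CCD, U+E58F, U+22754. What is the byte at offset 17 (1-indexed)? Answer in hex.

0x9D

1-indexed offset 17 is 0-indexed offset 16.
U+13429 → 4-byte form F0 93 90 A9 at offsets 0–3.
U+EA4BD → 4-byte form F3 AA 92 BD at offsets 4–7.
U+3CCD → 3-byte form E3 B3 8D at offsets 8–10.
U+E58F → 3-byte form EE 96 8F at offsets 11–13.
U+22754 → 4-byte form F0 A2 9D 94 at offsets 14–17.
Offset 16 falls in char 5's range; it's byte 3 of F0 A2 9D 94 = 0x9D.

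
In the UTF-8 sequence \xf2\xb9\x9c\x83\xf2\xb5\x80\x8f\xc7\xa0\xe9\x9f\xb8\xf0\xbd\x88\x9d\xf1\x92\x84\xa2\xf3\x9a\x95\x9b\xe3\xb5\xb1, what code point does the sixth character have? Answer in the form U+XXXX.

Offset 0: leading byte 0xF2 = 11110010 → 4-byte char #1 = F2 B9 9C 83.
Offset 4: leading byte 0xF2 = 11110010 → 4-byte char #2 = F2 B5 80 8F.
Offset 8: leading byte 0xC7 = 11000111 → 2-byte char #3 = C7 A0.
Offset 10: leading byte 0xE9 = 11101001 → 3-byte char #4 = E9 9F B8.
Offset 13: leading byte 0xF0 = 11110000 → 4-byte char #5 = F0 BD 88 9D.
Offset 17: leading byte 0xF1 = 11110001 → 4-byte char #6 = F1 92 84 A2.
Leading byte 0xF1 = 11110001 matches 11110xxx → 4-byte sequence.
Byte 1: 0xF1 = 11110001, payload 001 (3 bits).
Byte 2: 0x92 = 10010010 (10xxxxxx ✓), payload 010010.
Byte 3: 0x84 = 10000100 (10xxxxxx ✓), payload 000100.
Byte 4: 0xA2 = 10100010 (10xxxxxx ✓), payload 100010.
Concatenate: 001010010000100100010 = 0x52122 (21 bits → U+52122).

U+52122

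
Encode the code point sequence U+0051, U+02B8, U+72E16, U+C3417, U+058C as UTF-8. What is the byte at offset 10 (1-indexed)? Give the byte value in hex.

0x90

1-indexed offset 10 is 0-indexed offset 9.
U+0051 → 1-byte form 51 at offsets 0–0.
U+02B8 → 2-byte form CA B8 at offsets 1–2.
U+72E16 → 4-byte form F1 B2 B8 96 at offsets 3–6.
U+C3417 → 4-byte form F3 83 90 97 at offsets 7–10.
Offset 9 falls in char 4's range; it's byte 3 of F3 83 90 97 = 0x90.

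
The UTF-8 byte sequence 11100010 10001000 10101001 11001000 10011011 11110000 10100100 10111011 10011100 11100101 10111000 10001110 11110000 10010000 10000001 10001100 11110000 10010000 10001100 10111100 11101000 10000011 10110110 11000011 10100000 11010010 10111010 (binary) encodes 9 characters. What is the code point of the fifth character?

Offset 0: leading byte 0xE2 = 11100010 → 3-byte char #1 = E2 88 A9.
Offset 3: leading byte 0xC8 = 11001000 → 2-byte char #2 = C8 9B.
Offset 5: leading byte 0xF0 = 11110000 → 4-byte char #3 = F0 A4 BB 9C.
Offset 9: leading byte 0xE5 = 11100101 → 3-byte char #4 = E5 B8 8E.
Offset 12: leading byte 0xF0 = 11110000 → 4-byte char #5 = F0 90 81 8C.
Leading byte 0xF0 = 11110000 matches 11110xxx → 4-byte sequence.
Byte 1: 0xF0 = 11110000, payload 000 (3 bits).
Byte 2: 0x90 = 10010000 (10xxxxxx ✓), payload 010000.
Byte 3: 0x81 = 10000001 (10xxxxxx ✓), payload 000001.
Byte 4: 0x8C = 10001100 (10xxxxxx ✓), payload 001100.
Concatenate: 000010000000001001100 = 0x1004C (21 bits → U+1004C).

U+1004C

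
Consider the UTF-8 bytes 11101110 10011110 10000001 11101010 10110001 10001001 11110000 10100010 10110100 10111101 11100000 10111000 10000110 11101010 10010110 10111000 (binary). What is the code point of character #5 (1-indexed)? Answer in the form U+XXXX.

U+A5B8

Offset 0: leading byte 0xEE = 11101110 → 3-byte char #1 = EE 9E 81.
Offset 3: leading byte 0xEA = 11101010 → 3-byte char #2 = EA B1 89.
Offset 6: leading byte 0xF0 = 11110000 → 4-byte char #3 = F0 A2 B4 BD.
Offset 10: leading byte 0xE0 = 11100000 → 3-byte char #4 = E0 B8 86.
Offset 13: leading byte 0xEA = 11101010 → 3-byte char #5 = EA 96 B8.
Leading byte 0xEA = 11101010 matches 1110xxxx → 3-byte sequence.
Byte 1: 0xEA = 11101010, payload 1010 (4 bits).
Byte 2: 0x96 = 10010110 (10xxxxxx ✓), payload 010110.
Byte 3: 0xB8 = 10111000 (10xxxxxx ✓), payload 111000.
Concatenate: 1010010110111000 = 0xA5B8 (16 bits → U+A5B8).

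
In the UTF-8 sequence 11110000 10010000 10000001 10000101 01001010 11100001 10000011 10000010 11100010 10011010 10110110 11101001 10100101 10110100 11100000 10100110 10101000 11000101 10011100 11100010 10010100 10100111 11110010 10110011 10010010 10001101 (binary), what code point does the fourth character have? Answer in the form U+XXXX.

U+26B6

Offset 0: leading byte 0xF0 = 11110000 → 4-byte char #1 = F0 90 81 85.
Offset 4: leading byte 0x4A = 01001010 → 1-byte char #2 = 4A.
Offset 5: leading byte 0xE1 = 11100001 → 3-byte char #3 = E1 83 82.
Offset 8: leading byte 0xE2 = 11100010 → 3-byte char #4 = E2 9A B6.
Leading byte 0xE2 = 11100010 matches 1110xxxx → 3-byte sequence.
Byte 1: 0xE2 = 11100010, payload 0010 (4 bits).
Byte 2: 0x9A = 10011010 (10xxxxxx ✓), payload 011010.
Byte 3: 0xB6 = 10110110 (10xxxxxx ✓), payload 110110.
Concatenate: 0010011010110110 = 0x26B6 (16 bits → U+26B6).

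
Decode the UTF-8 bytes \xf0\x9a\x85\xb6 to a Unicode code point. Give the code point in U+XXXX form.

Leading byte 0xF0 = 11110000 matches 11110xxx → 4-byte sequence.
Byte 1: 0xF0 = 11110000, payload 000 (3 bits).
Byte 2: 0x9A = 10011010 (10xxxxxx ✓), payload 011010.
Byte 3: 0x85 = 10000101 (10xxxxxx ✓), payload 000101.
Byte 4: 0xB6 = 10110110 (10xxxxxx ✓), payload 110110.
Concatenate: 000011010000101110110 = 0x1A176 (21 bits → U+1A176).

U+1A176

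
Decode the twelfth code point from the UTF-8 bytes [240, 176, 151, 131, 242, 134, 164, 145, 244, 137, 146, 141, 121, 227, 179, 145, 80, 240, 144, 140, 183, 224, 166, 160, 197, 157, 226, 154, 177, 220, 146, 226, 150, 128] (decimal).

Offset 0: leading byte 0xF0 = 11110000 → 4-byte char #1 = F0 B0 97 83.
Offset 4: leading byte 0xF2 = 11110010 → 4-byte char #2 = F2 86 A4 91.
Offset 8: leading byte 0xF4 = 11110100 → 4-byte char #3 = F4 89 92 8D.
Offset 12: leading byte 0x79 = 01111001 → 1-byte char #4 = 79.
Offset 13: leading byte 0xE3 = 11100011 → 3-byte char #5 = E3 B3 91.
Offset 16: leading byte 0x50 = 01010000 → 1-byte char #6 = 50.
Offset 17: leading byte 0xF0 = 11110000 → 4-byte char #7 = F0 90 8C B7.
Offset 21: leading byte 0xE0 = 11100000 → 3-byte char #8 = E0 A6 A0.
Offset 24: leading byte 0xC5 = 11000101 → 2-byte char #9 = C5 9D.
Offset 26: leading byte 0xE2 = 11100010 → 3-byte char #10 = E2 9A B1.
Offset 29: leading byte 0xDC = 11011100 → 2-byte char #11 = DC 92.
Offset 31: leading byte 0xE2 = 11100010 → 3-byte char #12 = E2 96 80.
Leading byte 0xE2 = 11100010 matches 1110xxxx → 3-byte sequence.
Byte 1: 0xE2 = 11100010, payload 0010 (4 bits).
Byte 2: 0x96 = 10010110 (10xxxxxx ✓), payload 010110.
Byte 3: 0x80 = 10000000 (10xxxxxx ✓), payload 000000.
Concatenate: 0010010110000000 = 0x2580 (16 bits → U+2580).

U+2580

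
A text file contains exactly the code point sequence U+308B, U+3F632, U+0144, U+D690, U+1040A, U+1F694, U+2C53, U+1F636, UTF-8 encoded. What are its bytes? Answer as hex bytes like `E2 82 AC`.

U+308B: 3-byte form → E3 82 8B.
U+3F632: 4-byte form → F0 BF 98 B2.
U+0144: 2-byte form → C5 84.
U+D690: 3-byte form → ED 9A 90.
U+1040A: 4-byte form → F0 90 90 8A.
U+1F694: 4-byte form → F0 9F 9A 94.
U+2C53: 3-byte form → E2 B1 93.
U+1F636: 4-byte form → F0 9F 98 B6.
Concatenated (27 bytes): E3 82 8B F0 BF 98 B2 C5 84 ED 9A 90 F0 90 90 8A F0 9F 9A 94 E2 B1 93 F0 9F 98 B6.

E3 82 8B F0 BF 98 B2 C5 84 ED 9A 90 F0 90 90 8A F0 9F 9A 94 E2 B1 93 F0 9F 98 B6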